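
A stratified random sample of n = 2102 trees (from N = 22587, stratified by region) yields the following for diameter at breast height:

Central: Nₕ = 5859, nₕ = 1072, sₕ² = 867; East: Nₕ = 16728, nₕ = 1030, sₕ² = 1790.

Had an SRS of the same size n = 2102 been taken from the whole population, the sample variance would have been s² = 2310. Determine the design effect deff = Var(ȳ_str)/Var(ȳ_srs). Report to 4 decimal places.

0.9421

Var(ȳ_str) = Σ Wₕ²(1−fₕ)sₕ²/nₕ with Wₕ = Nₕ/22587:
  Central: (5859/22587)²·(1−1072/5859)·867/1072 = 0.044462526
  East: (16728/22587)²·(1−1030/16728)·1790/1030 = 0.8945138
  → Var(ȳ_str) = 0.93897633.
Var(ȳ_srs) = (1 − 2102/22587)·2310/2102 = 0.99668216.
deff = 0.93897633 / 0.99668216 = 0.9421.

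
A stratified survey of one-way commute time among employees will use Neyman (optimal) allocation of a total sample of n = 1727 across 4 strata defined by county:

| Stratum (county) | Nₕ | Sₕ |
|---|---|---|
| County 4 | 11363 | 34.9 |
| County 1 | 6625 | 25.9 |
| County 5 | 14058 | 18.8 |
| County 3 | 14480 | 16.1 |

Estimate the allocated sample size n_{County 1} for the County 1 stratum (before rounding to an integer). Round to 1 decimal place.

Neyman allocation: nₕ = n·NₕSₕ / Σⱼ NⱼSⱼ.
Σ NⱼSⱼ = 11363·34.9 + 6625·25.9 + 14058·18.8 + 14480·16.1 = 1.0655746 × 10^6.
n_{County 1} = 1727·6625·25.9 / (1.0655746 × 10^6) = 278.1.

278.1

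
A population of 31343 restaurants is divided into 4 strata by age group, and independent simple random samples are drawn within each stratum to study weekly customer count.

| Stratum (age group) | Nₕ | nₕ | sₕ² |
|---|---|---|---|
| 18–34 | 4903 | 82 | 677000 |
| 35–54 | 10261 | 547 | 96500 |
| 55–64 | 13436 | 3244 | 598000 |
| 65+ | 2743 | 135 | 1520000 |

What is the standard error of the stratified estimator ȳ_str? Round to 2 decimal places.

18.01

Var(ȳ_str) = Σₕ Wₕ²(1 − fₕ)sₕ²/nₕ with Wₕ = Nₕ/N, N = 31343.
18–34: Wₕ = 0.15643046; term = 0.15643046²·(1 − 0.01672445)·677000/82 = 198.6519.
35–54: Wₕ = 0.32737772; term = 0.32737772²·(1 − 0.05330864)·96500/547 = 17.899737.
55–64: Wₕ = 0.42867626; term = 0.42867626²·(1 − 0.24144091)·598000/3244 = 25.696183.
65+: Wₕ = 0.08751555; term = 0.08751555²·(1 − 0.04921619)·1520000/135 = 81.990227.
Sum = 324.23805.
SE = √(324.23805) = 18.01.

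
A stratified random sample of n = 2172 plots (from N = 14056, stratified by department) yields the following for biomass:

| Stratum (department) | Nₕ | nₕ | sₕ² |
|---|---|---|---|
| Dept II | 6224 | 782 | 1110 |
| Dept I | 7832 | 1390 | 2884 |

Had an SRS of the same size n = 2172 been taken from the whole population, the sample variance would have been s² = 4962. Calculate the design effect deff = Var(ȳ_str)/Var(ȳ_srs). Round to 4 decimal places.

Var(ȳ_str) = Σ Wₕ²(1−fₕ)sₕ²/nₕ with Wₕ = Nₕ/14056:
  Dept II: (6224/14056)²·(1−782/6224)·1110/782 = 0.24334412
  Dept I: (7832/14056)²·(1−1390/7832)·2884/1390 = 0.52984685
  → Var(ȳ_str) = 0.77319097.
Var(ȳ_srs) = (1 − 2172/14056)·4962/2172 = 1.9315139.
deff = 0.77319097 / 1.9315139 = 0.4003.

0.4003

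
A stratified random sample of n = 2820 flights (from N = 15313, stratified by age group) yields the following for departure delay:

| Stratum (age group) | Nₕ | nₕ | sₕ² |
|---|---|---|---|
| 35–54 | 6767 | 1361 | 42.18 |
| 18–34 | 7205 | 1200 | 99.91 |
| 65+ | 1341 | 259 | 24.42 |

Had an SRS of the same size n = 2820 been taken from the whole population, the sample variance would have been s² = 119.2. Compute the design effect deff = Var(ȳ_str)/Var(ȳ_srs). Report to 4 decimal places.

Var(ȳ_str) = Σ Wₕ²(1−fₕ)sₕ²/nₕ with Wₕ = Nₕ/15313:
  35–54: (6767/15313)²·(1−1361/6767)·42.18/1361 = 0.0048350404
  18–34: (7205/15313)²·(1−1200/7205)·99.91/1200 = 0.015362226
  65+: (1341/15313)²·(1−259/1341)·24.42/259 = 5.8342008 × 10^-4
  → Var(ȳ_str) = 0.020780686.
Var(ȳ_srs) = (1 − 2820/15313)·119.2/2820 = 0.034485268.
deff = 0.020780686 / 0.034485268 = 0.6026.

0.6026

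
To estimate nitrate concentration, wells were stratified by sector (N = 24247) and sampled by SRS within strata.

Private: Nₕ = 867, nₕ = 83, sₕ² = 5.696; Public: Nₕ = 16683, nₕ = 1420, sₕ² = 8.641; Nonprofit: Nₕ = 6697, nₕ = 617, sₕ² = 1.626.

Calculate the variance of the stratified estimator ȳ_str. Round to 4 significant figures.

0.002897

Var(ȳ_str) = Σₕ Wₕ²(1 − fₕ)sₕ²/nₕ with Wₕ = Nₕ/N, N = 24247.
Private: Wₕ = 0.03575700; term = 0.03575700²·(1 − 0.09573241)·5.696/83 = 7.934344 × 10^-5.
Public: Wₕ = 0.68804388; term = 0.68804388²·(1 − 0.08511659)·8.641/1420 = 0.0026355647.
Nonprofit: Wₕ = 0.27619912; term = 0.27619912²·(1 − 0.09213080)·1.626/617 = 1.8251696 × 10^-4.
Sum = 0.0028974251.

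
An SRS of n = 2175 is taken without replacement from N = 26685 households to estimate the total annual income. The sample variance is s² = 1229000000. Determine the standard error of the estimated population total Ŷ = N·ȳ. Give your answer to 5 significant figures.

1.9224 × 10^7

Var(Ŷ) = N²·Var(ȳ) = N²·(1 − n/N)·s²/n.
f = 2175/26685 = 0.08150646; Var(ȳ) = 0.91849354·1229000000/2175 = 519001.63.
Var(Ŷ) = 26685² · 519001.63 = 3.6957547 × 10^14.
SE(Ŷ) = √(3.6957547 × 10^14) = 1.9224 × 10^7.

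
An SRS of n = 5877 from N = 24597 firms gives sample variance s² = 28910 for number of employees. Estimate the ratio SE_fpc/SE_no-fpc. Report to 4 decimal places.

f = n/N = 5877/24597 = 0.23893158.
SE_no-fpc = √(s²/n) = 2.2179217; SE_fpc = √((1−f)s²/n) = 1.9348979.
Ratio = √(1−f) = 0.87239236.

0.8724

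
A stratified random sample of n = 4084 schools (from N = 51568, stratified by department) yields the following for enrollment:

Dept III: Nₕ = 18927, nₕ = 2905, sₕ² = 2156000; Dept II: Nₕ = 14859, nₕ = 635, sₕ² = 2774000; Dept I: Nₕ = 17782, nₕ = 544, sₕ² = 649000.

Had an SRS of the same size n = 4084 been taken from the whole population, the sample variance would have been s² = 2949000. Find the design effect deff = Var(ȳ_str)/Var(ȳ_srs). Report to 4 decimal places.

Var(ȳ_str) = Σ Wₕ²(1−fₕ)sₕ²/nₕ with Wₕ = Nₕ/51568:
  Dept III: (18927/51568)²·(1−2905/18927)·2156000/2905 = 84.633159
  Dept II: (14859/51568)²·(1−635/14859)·2774000/635 = 347.20301
  Dept I: (17782/51568)²·(1−544/17782)·649000/544 = 137.51583
  → Var(ȳ_str) = 569.352.
Var(ȳ_srs) = (1 − 4084/51568)·2949000/4084 = 664.89956.
deff = 569.352 / 664.89956 = 0.8563.

0.8563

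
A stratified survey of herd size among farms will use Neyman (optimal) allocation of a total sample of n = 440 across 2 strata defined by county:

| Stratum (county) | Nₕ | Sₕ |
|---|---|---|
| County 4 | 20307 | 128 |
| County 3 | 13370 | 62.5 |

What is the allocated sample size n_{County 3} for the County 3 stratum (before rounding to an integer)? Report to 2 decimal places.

107.04

Neyman allocation: nₕ = n·NₕSₕ / Σⱼ NⱼSⱼ.
Σ NⱼSⱼ = 20307·128 + 13370·62.5 = 3.434921 × 10^6.
n_{County 3} = 440·13370·62.5 / (3.434921 × 10^6) = 107.04.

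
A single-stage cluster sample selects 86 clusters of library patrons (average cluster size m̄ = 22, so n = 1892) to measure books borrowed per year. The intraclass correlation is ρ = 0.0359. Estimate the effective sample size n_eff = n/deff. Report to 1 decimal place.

deff = 1 + (22 − 1)·0.0359 = 1 + 0.7539 = 1.7539.
n_eff = 1892 / 1.7539 = 1078.7.

1078.7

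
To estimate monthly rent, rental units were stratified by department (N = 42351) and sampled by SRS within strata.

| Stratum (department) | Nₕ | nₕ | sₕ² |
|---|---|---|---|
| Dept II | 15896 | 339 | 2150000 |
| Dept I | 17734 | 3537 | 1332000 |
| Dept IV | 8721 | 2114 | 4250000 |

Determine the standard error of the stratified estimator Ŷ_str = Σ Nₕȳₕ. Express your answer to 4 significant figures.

Var(Ŷ_str) = Σₕ Nₕ²(1 − fₕ)sₕ²/nₕ.
Dept II: 15896²·(1 − 339/15896)·2150000/339 = 1.5683842 × 10^12.
Dept I: 17734²·(1 − 3537/17734)·1332000/3537 = 9.4813996 × 10^10.
Dept IV: 8721²·(1 − 2114/8721)·4250000/2114 = 1.1583893 × 10^11.
Sum = 1.7790371 × 10^12.
SE = √(1.7790371 × 10^12) = 1.334 × 10^6.

1.334 × 10^6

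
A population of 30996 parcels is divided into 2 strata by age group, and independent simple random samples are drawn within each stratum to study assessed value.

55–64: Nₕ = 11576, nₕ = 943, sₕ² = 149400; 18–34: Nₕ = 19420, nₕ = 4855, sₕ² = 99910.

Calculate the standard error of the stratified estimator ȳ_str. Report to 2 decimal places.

5.13

Var(ȳ_str) = Σₕ Wₕ²(1 − fₕ)sₕ²/nₕ with Wₕ = Nₕ/N, N = 30996.
55–64: Wₕ = 0.37346754; term = 0.37346754²·(1 − 0.08146164)·149400/943 = 20.297471.
18–34: Wₕ = 0.62653246; term = 0.62653246²·(1 − 0.25000000)·99910/4855 = 6.0585422.
Sum = 26.356013.
SE = √(26.356013) = 5.13.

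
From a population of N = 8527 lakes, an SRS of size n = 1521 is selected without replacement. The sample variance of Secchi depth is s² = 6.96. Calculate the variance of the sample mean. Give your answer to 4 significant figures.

Under SRS without replacement, Var(ȳ) = (1 − f)·s²/n with f = n/N = 1521/8527 = 0.17837457.
Var(ȳ) = (1 − 0.17837457)·6.96/1521 = 0.82162543·0.0045759369 = 0.0037597061.

0.003760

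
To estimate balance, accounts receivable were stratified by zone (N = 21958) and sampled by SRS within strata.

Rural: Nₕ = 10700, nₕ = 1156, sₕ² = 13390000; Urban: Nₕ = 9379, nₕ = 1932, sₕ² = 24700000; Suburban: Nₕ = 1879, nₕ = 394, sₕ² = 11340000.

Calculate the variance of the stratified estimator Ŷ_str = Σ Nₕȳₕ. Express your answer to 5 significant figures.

Var(Ŷ_str) = Σₕ Nₕ²(1 − fₕ)sₕ²/nₕ.
Rural: 10700²·(1 − 1156/10700)·13390000/1156 = 1.1828698 × 10^12.
Urban: 9379²·(1 − 1932/9379)·24700000/1932 = 8.9295119 × 10^11.
Suburban: 1879²·(1 − 394/1879)·11340000/394 = 8.0310081 × 10^10.
Sum = 2.1561311 × 10^12.

2.1561 × 10^12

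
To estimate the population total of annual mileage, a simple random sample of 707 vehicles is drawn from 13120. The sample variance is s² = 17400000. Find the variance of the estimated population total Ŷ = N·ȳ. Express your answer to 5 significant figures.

Var(Ŷ) = N²·Var(ȳ) = N²·(1 − n/N)·s²/n.
f = 707/13120 = 0.05388720; Var(ȳ) = 0.94611280·17400000/707 = 23284.813.
Var(Ŷ) = 13120² · 23284.813 = 4.0081173 × 10^12.

4.0081 × 10^12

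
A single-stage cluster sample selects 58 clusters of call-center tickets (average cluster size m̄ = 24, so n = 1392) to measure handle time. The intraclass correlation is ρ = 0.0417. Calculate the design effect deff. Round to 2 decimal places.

deff = 1 + (24 − 1)·0.0417 = 1 + 0.9591 = 1.9591.

1.96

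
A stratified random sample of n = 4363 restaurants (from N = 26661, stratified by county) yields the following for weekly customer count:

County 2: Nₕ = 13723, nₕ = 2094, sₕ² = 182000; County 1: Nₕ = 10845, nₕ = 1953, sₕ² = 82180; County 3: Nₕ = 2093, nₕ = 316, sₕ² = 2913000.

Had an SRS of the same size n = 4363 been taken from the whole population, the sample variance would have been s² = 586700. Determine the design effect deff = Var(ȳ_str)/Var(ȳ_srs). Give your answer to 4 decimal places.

Var(ȳ_str) = Σ Wₕ²(1−fₕ)sₕ²/nₕ with Wₕ = Nₕ/26661:
  County 2: (13723/26661)²·(1−2094/13723)·182000/2094 = 19.513415
  County 1: (10845/26661)²·(1−1953/10845)·82180/1953 = 5.708737
  County 3: (2093/26661)²·(1−316/2093)·2913000/316 = 48.234434
  → Var(ȳ_str) = 73.456586.
Var(ȳ_srs) = (1 − 4363/26661)·586700/4363 = 112.46577.
deff = 73.456586 / 112.46577 = 0.6531.

0.6531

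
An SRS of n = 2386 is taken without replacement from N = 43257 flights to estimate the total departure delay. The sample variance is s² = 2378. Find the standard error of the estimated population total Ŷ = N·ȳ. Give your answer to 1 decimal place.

Var(Ŷ) = N²·Var(ȳ) = N²·(1 − n/N)·s²/n.
f = 2386/43257 = 0.05515870; Var(ȳ) = 0.94484130·2378/2386 = 0.94167335.
Var(Ŷ) = 43257² · 0.94167335 = 1.7620291 × 10^9.
SE(Ŷ) = √(1.7620291 × 10^9) = 41976.5.

41976.5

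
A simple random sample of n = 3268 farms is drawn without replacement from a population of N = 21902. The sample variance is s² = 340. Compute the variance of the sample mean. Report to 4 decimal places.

0.0885

Under SRS without replacement, Var(ȳ) = (1 − f)·s²/n with f = n/N = 3268/21902 = 0.14921012.
Var(ȳ) = (1 − 0.14921012)·340/3268 = 0.85078988·0.10403917 = 0.088515471.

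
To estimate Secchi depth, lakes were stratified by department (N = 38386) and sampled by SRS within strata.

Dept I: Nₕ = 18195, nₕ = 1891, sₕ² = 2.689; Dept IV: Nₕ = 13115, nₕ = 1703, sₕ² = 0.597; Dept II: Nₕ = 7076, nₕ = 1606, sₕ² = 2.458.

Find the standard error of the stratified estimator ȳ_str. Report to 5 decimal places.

0.01903

Var(ȳ_str) = Σₕ Wₕ²(1 − fₕ)sₕ²/nₕ with Wₕ = Nₕ/N, N = 38386.
Dept I: Wₕ = 0.47400094; term = 0.47400094²·(1 − 0.10392965)·2.689/1891 = 2.8628578 × 10^-4.
Dept IV: Wₕ = 0.34166102; term = 0.34166102²·(1 − 0.12985132)·0.597/1703 = 3.5607708 × 10^-5.
Dept II: Wₕ = 0.18433804; term = 0.18433804²·(1 − 0.22696439)·2.458/1606 = 4.0203677 × 10^-5.
Sum = 3.6209717 × 10^-4.
SE = √(3.6209717 × 10^-4) = 0.01903.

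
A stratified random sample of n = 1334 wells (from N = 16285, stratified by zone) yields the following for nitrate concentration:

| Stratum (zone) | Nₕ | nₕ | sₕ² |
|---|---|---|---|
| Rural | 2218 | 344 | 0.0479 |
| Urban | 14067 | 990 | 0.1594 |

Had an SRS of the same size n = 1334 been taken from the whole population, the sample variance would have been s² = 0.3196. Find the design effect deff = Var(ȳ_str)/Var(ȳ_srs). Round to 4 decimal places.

0.5177

Var(ȳ_str) = Σ Wₕ²(1−fₕ)sₕ²/nₕ with Wₕ = Nₕ/16285:
  Rural: (2218/16285)²·(1−344/2218)·0.0479/344 = 2.1823916 × 10^-6
  Urban: (14067/16285)²·(1−990/14067)·0.1594/990 = 1.1168304 × 10^-4
  → Var(ȳ_str) = 1.1386543 × 10^-4.
Var(ȳ_srs) = (1 − 1334/16285)·0.3196/1334 = 2.1995479 × 10^-4.
deff = (1.1386543 × 10^-4) / (2.1995479 × 10^-4) = 0.5177.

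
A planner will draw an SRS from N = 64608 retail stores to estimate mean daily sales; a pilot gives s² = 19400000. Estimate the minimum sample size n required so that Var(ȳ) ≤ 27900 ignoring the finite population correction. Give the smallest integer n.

696

Without fpc, n₀ = s²/D = 19400000/27900 = 695.3405.
Rounding up, n = 696.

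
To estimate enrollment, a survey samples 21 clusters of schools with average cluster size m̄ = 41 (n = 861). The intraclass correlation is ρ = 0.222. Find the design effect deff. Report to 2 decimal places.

9.88

deff = 1 + (41 − 1)·0.222 = 1 + 8.88 = 9.88.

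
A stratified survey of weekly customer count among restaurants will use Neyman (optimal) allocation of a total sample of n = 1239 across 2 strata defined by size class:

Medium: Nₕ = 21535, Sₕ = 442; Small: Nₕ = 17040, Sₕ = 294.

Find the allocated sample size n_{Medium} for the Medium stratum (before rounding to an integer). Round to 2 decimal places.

Neyman allocation: nₕ = n·NₕSₕ / Σⱼ NⱼSⱼ.
Σ NⱼSⱼ = 21535·442 + 17040·294 = 1.452823 × 10^7.
n_{Medium} = 1239·21535·442 / (1.452823 × 10^7) = 811.76.

811.76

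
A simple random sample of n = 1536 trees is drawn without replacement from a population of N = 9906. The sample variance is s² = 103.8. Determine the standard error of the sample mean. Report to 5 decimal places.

0.23896

Under SRS without replacement, Var(ȳ) = (1 − f)·s²/n with f = n/N = 1536/9906 = 0.15505754.
Var(ȳ) = (1 − 0.15505754)·103.8/1536 = 0.84494246·0.067578125 = 0.057099627.
SE(ȳ) = √(0.057099627) = 0.23896.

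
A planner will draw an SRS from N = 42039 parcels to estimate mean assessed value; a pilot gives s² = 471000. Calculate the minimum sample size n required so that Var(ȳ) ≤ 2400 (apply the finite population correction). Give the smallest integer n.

Without fpc, n₀ = s²/D = 471000/2400 = 196.2500.
With fpc, (1 − n/N)·s²/n ≤ D requires n ≥ n₀/(1 + n₀/N) = 196.2500/(1 + 196.2500/42039) = 195.3381.
Rounding up, n = 196.

196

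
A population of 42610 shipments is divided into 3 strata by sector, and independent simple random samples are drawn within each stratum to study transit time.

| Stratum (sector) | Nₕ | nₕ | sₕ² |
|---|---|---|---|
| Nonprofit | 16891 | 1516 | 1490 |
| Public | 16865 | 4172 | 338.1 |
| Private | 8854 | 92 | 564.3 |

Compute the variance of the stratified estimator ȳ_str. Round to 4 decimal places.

Var(ȳ_str) = Σₕ Wₕ²(1 − fₕ)sₕ²/nₕ with Wₕ = Nₕ/N, N = 42610.
Nonprofit: Wₕ = 0.39640929; term = 0.39640929²·(1 − 0.08975194)·1490/1516 = 0.14058354.
Public: Wₕ = 0.39579911; term = 0.39579911²·(1 − 0.24737622)·338.1/4172 = 0.0095549502.
Private: Wₕ = 0.20779160; term = 0.20779160²·(1 − 0.01039078)·564.3/92 = 0.26208485.
Sum = 0.41222334.

0.4122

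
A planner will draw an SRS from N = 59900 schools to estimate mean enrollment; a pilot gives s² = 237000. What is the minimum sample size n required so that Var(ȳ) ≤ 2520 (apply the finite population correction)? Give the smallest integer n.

Without fpc, n₀ = s²/D = 237000/2520 = 94.0476.
With fpc, (1 − n/N)·s²/n ≤ D requires n ≥ n₀/(1 + n₀/N) = 94.0476/(1 + 94.0476/59900) = 93.9002.
Rounding up, n = 94.

94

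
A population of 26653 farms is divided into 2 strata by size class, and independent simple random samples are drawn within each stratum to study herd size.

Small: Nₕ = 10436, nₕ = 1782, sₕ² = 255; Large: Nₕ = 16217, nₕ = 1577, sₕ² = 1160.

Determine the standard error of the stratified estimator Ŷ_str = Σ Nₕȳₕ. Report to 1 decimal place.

13695.3

Var(Ŷ_str) = Σₕ Nₕ²(1 − fₕ)sₕ²/nₕ.
Small: 10436²·(1 − 1782/10436)·255/1782 = 1.2923598 × 10^7.
Large: 16217²·(1 − 1577/16217)·1160/1577 = 1.7463765 × 10^8.
Sum = 1.8756125 × 10^8.
SE = √(1.8756125 × 10^8) = 13695.3.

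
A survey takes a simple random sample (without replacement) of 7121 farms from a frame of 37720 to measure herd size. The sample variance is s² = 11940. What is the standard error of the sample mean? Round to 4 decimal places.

Under SRS without replacement, Var(ȳ) = (1 − f)·s²/n with f = n/N = 7121/37720 = 0.18878579.
Var(ȳ) = (1 − 0.18878579)·11940/7121 = 0.81121421·1.6767308 = 1.3601878.
SE(ȳ) = √(1.3601878) = 1.1663.

1.1663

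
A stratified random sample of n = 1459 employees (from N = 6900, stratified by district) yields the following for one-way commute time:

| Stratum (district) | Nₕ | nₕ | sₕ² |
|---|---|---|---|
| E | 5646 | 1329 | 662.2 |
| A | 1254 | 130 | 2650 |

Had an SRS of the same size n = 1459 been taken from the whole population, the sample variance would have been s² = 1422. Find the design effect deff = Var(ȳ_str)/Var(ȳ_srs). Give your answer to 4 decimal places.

Var(ȳ_str) = Σ Wₕ²(1−fₕ)sₕ²/nₕ with Wₕ = Nₕ/6900:
  E: (5646/6900)²·(1−1329/5646)·662.2/1329 = 0.25508736
  A: (1254/6900)²·(1−130/1254)·2650/130 = 0.60348737
  → Var(ȳ_str) = 0.85857473.
Var(ȳ_srs) = (1 − 1459/6900)·1422/1459 = 0.76855321.
deff = 0.85857473 / 0.76855321 = 1.1171.

1.1171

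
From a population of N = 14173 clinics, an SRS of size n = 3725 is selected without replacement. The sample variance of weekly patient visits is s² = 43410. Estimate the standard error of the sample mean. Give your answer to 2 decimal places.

Under SRS without replacement, Var(ȳ) = (1 − f)·s²/n with f = n/N = 3725/14173 = 0.26282368.
Var(ȳ) = (1 − 0.26282368)·43410/3725 = 0.73717632·11.653691 = 8.5908253.
SE(ȳ) = √(8.5908253) = 2.93.

2.93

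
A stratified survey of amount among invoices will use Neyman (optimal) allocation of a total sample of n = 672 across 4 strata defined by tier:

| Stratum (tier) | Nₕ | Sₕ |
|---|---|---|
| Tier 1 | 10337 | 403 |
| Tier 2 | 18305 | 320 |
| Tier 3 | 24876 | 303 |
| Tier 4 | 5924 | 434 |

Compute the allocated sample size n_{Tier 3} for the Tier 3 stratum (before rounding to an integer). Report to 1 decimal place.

Neyman allocation: nₕ = n·NₕSₕ / Σⱼ NⱼSⱼ.
Σ NⱼSⱼ = 10337·403 + 18305·320 + 24876·303 + 5924·434 = 2.0131855 × 10^7.
n_{Tier 3} = 672·24876·303 / (2.0131855 × 10^7) = 251.6.

251.6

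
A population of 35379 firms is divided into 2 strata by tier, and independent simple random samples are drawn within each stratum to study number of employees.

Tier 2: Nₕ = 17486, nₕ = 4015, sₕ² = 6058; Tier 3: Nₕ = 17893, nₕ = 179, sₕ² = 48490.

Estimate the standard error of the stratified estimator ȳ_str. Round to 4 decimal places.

8.2995

Var(ȳ_str) = Σₕ Wₕ²(1 − fₕ)sₕ²/nₕ with Wₕ = Nₕ/N, N = 35379.
Tier 2: Wₕ = 0.49424800; term = 0.49424800²·(1 − 0.22961226)·6058/4015 = 0.28395069.
Tier 3: Wₕ = 0.50575200; term = 0.50575200²·(1 − 0.01000391)·48490/179 = 68.597431.
Sum = 68.881382.
SE = √(68.881382) = 8.2995.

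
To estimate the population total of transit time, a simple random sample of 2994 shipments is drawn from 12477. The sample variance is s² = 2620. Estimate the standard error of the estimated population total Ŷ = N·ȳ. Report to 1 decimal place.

Var(Ŷ) = N²·Var(ȳ) = N²·(1 − n/N)·s²/n.
f = 2994/12477 = 0.23996153; Var(ȳ) = 0.76003847·2620/2994 = 0.66509713.
Var(Ŷ) = 12477² · 0.66509713 = 1.0353935 × 10^8.
SE(Ŷ) = √(1.0353935 × 10^8) = 10175.4.

10175.4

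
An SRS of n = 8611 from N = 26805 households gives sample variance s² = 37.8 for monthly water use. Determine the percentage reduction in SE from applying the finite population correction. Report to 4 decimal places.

17.6135

f = n/N = 8611/26805 = 0.32124604.
SE_no-fpc = √(s²/n) = 0.066255068; SE_fpc = √((1−f)s²/n) = 0.054585249.
Ratio = √(1−f) = 0.82386526. Reduction = 100·(1 − 0.82386526) = 17.6135%.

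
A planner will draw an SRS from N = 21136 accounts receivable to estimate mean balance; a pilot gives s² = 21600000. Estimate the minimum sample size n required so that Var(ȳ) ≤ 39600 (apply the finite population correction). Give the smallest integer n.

Without fpc, n₀ = s²/D = 21600000/39600 = 545.4545.
With fpc, (1 − n/N)·s²/n ≤ D requires n ≥ n₀/(1 + n₀/N) = 545.4545/(1 + 545.4545/21136) = 531.7321.
Rounding up, n = 532.

532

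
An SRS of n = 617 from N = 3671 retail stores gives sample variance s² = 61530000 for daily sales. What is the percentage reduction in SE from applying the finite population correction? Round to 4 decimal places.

f = n/N = 617/3671 = 0.16807409.
SE_no-fpc = √(s²/n) = 315.79182; SE_fpc = √((1−f)s²/n) = 288.03363.
Ratio = √(1−f) = 0.91209972. Reduction = 100·(1 − 0.91209972) = 8.7900%.

8.7900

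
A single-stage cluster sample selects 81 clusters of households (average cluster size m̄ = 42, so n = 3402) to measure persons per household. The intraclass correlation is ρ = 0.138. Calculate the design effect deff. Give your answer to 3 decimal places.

6.658

deff = 1 + (42 − 1)·0.138 = 1 + 5.658 = 6.658.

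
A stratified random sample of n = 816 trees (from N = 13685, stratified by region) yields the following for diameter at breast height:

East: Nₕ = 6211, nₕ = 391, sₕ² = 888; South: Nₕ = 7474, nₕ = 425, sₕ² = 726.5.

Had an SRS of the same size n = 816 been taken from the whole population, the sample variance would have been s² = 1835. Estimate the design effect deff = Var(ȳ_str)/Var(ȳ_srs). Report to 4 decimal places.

0.4347

Var(ȳ_str) = Σ Wₕ²(1−fₕ)sₕ²/nₕ with Wₕ = Nₕ/13685:
  East: (6211/13685)²·(1−391/6211)·888/391 = 0.4383602
  South: (7474/13685)²·(1−425/7474)·726.5/425 = 0.48088108
  → Var(ȳ_str) = 0.91924128.
Var(ȳ_srs) = (1 − 816/13685)·1835/816 = 2.1146861.
deff = 0.91924128 / 2.1146861 = 0.4347.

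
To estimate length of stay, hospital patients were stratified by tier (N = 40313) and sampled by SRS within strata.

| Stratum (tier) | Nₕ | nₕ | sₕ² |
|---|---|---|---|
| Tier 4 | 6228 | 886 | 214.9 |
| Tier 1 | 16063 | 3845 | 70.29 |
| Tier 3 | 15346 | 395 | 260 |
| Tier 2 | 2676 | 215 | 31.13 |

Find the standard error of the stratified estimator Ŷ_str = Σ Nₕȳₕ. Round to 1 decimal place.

Var(Ŷ_str) = Σₕ Nₕ²(1 − fₕ)sₕ²/nₕ.
Tier 4: 6228²·(1 − 886/6228)·214.9/886 = 8.069659 × 10^6.
Tier 1: 16063²·(1 − 3845/16063)·70.29/3845 = 3.5877649 × 10^6.
Tier 3: 15346²·(1 − 395/15346)·260/395 = 1.5102251 × 10^8.
Tier 2: 2676²·(1 − 215/2676)·31.13/215 = 953538.83.
Sum = 1.6363347 × 10^8.
SE = √(1.6363347 × 10^8) = 12791.9.

12791.9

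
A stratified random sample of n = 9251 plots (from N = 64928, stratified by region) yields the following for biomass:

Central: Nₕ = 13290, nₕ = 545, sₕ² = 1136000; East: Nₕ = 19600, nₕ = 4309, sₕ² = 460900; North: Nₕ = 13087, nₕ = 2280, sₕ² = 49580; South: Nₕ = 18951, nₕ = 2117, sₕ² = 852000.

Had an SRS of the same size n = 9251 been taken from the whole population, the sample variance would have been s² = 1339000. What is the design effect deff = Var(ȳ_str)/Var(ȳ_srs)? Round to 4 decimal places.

0.9873

Var(ȳ_str) = Σ Wₕ²(1−fₕ)sₕ²/nₕ with Wₕ = Nₕ/64928:
  Central: (13290/64928)²·(1−545/13290)·1136000/545 = 83.749573
  East: (19600/64928)²·(1−4309/19600)·460900/4309 = 7.6042804
  North: (13087/64928)²·(1−2280/13087)·49580/2280 = 0.72954633
  South: (18951/64928)²·(1−2117/18951)·852000/2117 = 30.45609
  → Var(ȳ_str) = 122.53949.
Var(ȳ_srs) = (1 − 9251/64928)·1339000/9251 = 124.11827.
deff = 122.53949 / 124.11827 = 0.9873.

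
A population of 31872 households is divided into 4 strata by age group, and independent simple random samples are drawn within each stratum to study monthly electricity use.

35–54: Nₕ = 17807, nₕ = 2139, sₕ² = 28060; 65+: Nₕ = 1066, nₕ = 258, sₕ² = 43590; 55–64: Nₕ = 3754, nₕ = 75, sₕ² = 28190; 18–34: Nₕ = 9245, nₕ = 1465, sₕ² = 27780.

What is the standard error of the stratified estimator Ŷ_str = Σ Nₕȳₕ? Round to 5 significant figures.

Var(Ŷ_str) = Σₕ Nₕ²(1 − fₕ)sₕ²/nₕ.
35–54: 17807²·(1 − 2139/17807)·28060/2139 = 3.660001 × 10^9.
65+: 1066²·(1 − 258/1066)·43590/258 = 1.4552437 × 10^8.
55–64: 3754²·(1 − 75/3754)·28190/75 = 5.1910818 × 10^9.
18–34: 9245²·(1 − 1465/9245)·27780/1465 = 1.3638956 × 10^9.
Sum = 1.0360503 × 10^10.
SE = √(1.0360503 × 10^10) = 101790.

101790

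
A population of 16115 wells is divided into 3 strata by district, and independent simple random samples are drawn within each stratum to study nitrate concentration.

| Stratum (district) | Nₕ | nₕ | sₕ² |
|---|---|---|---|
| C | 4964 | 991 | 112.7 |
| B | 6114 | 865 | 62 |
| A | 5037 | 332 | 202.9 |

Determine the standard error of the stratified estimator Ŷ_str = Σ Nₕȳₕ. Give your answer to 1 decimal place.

Var(Ŷ_str) = Σₕ Nₕ²(1 − fₕ)sₕ²/nₕ.
C: 4964²·(1 − 991/4964)·112.7/991 = 2.2428519 × 10^6.
B: 6114²·(1 − 865/6114)·62/865 = 2.3002635 × 10^6.
A: 5037²·(1 − 332/5037)·202.9/332 = 1.4483567 × 10^7.
Sum = 1.9026682 × 10^7.
SE = √(1.9026682 × 10^7) = 4362.0.

4362.0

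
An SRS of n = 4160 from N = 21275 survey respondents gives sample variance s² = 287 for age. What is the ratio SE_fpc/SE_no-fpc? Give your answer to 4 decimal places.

0.8969

f = n/N = 4160/21275 = 0.19553467.
SE_no-fpc = √(s²/n) = 0.26266021; SE_fpc = √((1−f)s²/n) = 0.23558517.
Ratio = √(1−f) = 0.89691992.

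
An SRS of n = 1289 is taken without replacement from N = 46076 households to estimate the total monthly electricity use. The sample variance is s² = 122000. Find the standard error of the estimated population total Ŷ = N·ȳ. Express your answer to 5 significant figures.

441940

Var(Ŷ) = N²·Var(ȳ) = N²·(1 − n/N)·s²/n.
f = 1289/46076 = 0.02797552; Var(ȳ) = 0.97202448·122000/1289 = 91.999214.
Var(Ŷ) = 46076² · 91.999214 = 1.9531413 × 10^11.
SE(Ŷ) = √(1.9531413 × 10^11) = 441940.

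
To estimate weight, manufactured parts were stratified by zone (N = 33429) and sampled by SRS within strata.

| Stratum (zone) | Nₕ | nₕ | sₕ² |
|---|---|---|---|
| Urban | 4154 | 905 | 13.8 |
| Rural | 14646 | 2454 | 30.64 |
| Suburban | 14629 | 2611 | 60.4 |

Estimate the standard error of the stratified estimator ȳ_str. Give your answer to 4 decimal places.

0.0763

Var(ȳ_str) = Σₕ Wₕ²(1 − fₕ)sₕ²/nₕ with Wₕ = Nₕ/N, N = 33429.
Urban: Wₕ = 0.12426336; term = 0.12426336²·(1 − 0.21786230)·13.8/905 = 1.8416197 × 10^-4.
Rural: Wₕ = 0.43812259; term = 0.43812259²·(1 − 0.16755428)·30.64/2454 = 0.0019950851.
Suburban: Wₕ = 0.43761405; term = 0.43761405²·(1 − 0.17848110)·60.4/2611 = 0.0036394029.
Sum = 0.00581865.
SE = √(0.00581865) = 0.0763.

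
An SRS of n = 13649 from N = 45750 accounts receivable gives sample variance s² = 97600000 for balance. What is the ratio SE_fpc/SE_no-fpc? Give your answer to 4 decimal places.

f = n/N = 13649/45750 = 0.29833880.
SE_no-fpc = √(s²/n) = 84.561853; SE_fpc = √((1−f)s²/n) = 70.833422.
Ratio = √(1−f) = 0.83765220.

0.8377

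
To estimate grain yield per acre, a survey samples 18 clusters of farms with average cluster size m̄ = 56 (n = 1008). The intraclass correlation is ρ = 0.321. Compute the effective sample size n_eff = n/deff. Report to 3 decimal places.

deff = 1 + (56 − 1)·0.321 = 1 + 17.655 = 18.655.
n_eff = 1008 / 18.655 = 54.034.

54.034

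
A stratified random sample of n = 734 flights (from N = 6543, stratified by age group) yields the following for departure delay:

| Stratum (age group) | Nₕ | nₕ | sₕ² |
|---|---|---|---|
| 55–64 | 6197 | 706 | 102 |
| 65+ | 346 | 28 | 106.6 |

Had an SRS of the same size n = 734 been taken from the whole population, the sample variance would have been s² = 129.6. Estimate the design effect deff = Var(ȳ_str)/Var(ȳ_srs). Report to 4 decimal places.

0.7950

Var(ȳ_str) = Σ Wₕ²(1−fₕ)sₕ²/nₕ with Wₕ = Nₕ/6543:
  55–64: (6197/6543)²·(1−706/6197)·102/706 = 0.11483508
  65+: (346/6543)²·(1−28/346)·106.6/28 = 0.0097847234
  → Var(ȳ_str) = 0.1246198.
Var(ȳ_srs) = (1 − 734/6543)·129.6/734 = 0.15675933.
deff = 0.1246198 / 0.15675933 = 0.7950.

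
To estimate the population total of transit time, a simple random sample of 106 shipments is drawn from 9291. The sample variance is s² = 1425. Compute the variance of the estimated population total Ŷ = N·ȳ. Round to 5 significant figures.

1.1472 × 10^9

Var(Ŷ) = N²·Var(ȳ) = N²·(1 − n/N)·s²/n.
f = 106/9291 = 0.01140889; Var(ȳ) = 0.98859111·1425/106 = 13.290022.
Var(Ŷ) = 9291² · 13.290022 = 1.1472303 × 10^9.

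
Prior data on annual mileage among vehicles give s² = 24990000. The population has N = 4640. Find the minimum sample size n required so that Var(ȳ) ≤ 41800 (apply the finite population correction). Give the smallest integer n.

530

Without fpc, n₀ = s²/D = 24990000/41800 = 597.8469.
With fpc, (1 − n/N)·s²/n ≤ D requires n ≥ n₀/(1 + n₀/N) = 597.8469/(1 + 597.8469/4640) = 529.6088.
Rounding up, n = 530.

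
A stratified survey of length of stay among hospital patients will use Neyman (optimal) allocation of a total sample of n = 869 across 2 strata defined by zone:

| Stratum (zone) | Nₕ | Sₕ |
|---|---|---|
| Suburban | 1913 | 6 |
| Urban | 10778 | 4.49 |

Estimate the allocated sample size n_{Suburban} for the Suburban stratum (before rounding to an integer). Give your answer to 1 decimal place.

Neyman allocation: nₕ = n·NₕSₕ / Σⱼ NⱼSⱼ.
Σ NⱼSⱼ = 1913·6 + 10778·4.49 = 59871.22.
n_{Suburban} = 869·1913·6 / 59871.22 = 166.6.

166.6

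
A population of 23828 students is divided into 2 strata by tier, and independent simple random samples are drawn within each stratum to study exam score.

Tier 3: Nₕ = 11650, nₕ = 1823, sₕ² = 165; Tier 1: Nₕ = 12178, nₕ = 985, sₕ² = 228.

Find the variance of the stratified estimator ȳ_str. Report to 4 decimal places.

0.0738

Var(ȳ_str) = Σₕ Wₕ²(1 − fₕ)sₕ²/nₕ with Wₕ = Nₕ/N, N = 23828.
Tier 3: Wₕ = 0.48892060; term = 0.48892060²·(1 − 0.15648069)·165/1823 = 0.018250257.
Tier 1: Wₕ = 0.51107940; term = 0.51107940²·(1 − 0.08088356)·228/985 = 0.055570705.
Sum = 0.073820962.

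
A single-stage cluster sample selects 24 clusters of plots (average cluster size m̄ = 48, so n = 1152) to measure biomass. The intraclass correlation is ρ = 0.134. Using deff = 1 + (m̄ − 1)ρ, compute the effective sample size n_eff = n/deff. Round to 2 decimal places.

deff = 1 + (48 − 1)·0.134 = 1 + 6.298 = 7.298.
n_eff = 1152 / 7.298 = 157.85.

157.85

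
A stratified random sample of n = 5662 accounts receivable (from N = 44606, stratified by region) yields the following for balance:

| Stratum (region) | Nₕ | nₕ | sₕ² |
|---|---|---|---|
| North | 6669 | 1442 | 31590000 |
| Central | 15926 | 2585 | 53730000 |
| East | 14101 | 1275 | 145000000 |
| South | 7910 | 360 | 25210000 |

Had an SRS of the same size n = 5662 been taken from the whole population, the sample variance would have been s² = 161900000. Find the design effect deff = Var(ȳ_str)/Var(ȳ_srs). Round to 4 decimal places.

Var(ȳ_str) = Σ Wₕ²(1−fₕ)sₕ²/nₕ with Wₕ = Nₕ/44606:
  North: (6669/44606)²·(1−1442/6669)·31590000/1442 = 383.80535
  Central: (15926/44606)²·(1−2585/15926)·53730000/2585 = 2219.5495
  East: (14101/44606)²·(1−1275/14101)·145000000/1275 = 10337.426
  South: (7910/44606)²·(1−360/7910)·25210000/360 = 2101.8766
  → Var(ȳ_str) = 15042.657.
Var(ȳ_srs) = (1 − 5662/44606)·161900000/5662 = 24964.58.
deff = 15042.657 / 24964.58 = 0.6026.

0.6026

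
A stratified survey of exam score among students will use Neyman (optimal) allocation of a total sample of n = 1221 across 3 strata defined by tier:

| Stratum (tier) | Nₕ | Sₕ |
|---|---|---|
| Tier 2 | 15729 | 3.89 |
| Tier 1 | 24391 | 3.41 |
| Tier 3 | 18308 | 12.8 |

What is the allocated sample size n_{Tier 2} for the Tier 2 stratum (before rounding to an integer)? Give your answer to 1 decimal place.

Neyman allocation: nₕ = n·NₕSₕ / Σⱼ NⱼSⱼ.
Σ NⱼSⱼ = 15729·3.89 + 24391·3.41 + 18308·12.8 = 378701.52.
n_{Tier 2} = 1221·15729·3.89 / 378701.52 = 197.3.

197.3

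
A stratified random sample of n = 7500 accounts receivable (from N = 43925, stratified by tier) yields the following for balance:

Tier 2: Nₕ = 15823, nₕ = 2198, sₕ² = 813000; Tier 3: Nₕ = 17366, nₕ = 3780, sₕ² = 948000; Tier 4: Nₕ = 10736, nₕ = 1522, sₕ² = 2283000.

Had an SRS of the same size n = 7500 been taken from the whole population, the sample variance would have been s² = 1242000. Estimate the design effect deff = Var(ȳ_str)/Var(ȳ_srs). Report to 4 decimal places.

1.0843

Var(ȳ_str) = Σ Wₕ²(1−fₕ)sₕ²/nₕ with Wₕ = Nₕ/43925:
  Tier 2: (15823/43925)²·(1−2198/15823)·813000/2198 = 41.329929
  Tier 3: (17366/43925)²·(1−3780/17366)·948000/3780 = 30.667926
  Tier 4: (10736/43925)²·(1−1522/10736)·2283000/1522 = 76.905682
  → Var(ȳ_str) = 148.90354.
Var(ȳ_srs) = (1 − 7500/43925)·1242000/7500 = 137.32453.
deff = 148.90354 / 137.32453 = 1.0843.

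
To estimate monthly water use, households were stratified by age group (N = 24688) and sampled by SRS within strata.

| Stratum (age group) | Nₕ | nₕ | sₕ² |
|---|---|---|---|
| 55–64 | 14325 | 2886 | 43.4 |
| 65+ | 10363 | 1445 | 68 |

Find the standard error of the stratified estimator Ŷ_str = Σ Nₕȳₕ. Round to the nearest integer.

Var(Ŷ_str) = Σₕ Nₕ²(1 − fₕ)sₕ²/nₕ.
55–64: 14325²·(1 − 2886/14325)·43.4/2886 = 2.4642008 × 10^6.
65+: 10363²·(1 − 1445/10363)·68/1445 = 4.3490463 × 10^6.
Sum = 6.8132471 × 10^6.
SE = √(6.8132471 × 10^6) = 2610.

2610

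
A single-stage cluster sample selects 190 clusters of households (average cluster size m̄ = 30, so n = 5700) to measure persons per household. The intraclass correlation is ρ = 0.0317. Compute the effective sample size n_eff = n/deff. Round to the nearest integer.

deff = 1 + (30 − 1)·0.0317 = 1 + 0.9193 = 1.9193.
n_eff = 5700 / 1.9193 = 2970.

2970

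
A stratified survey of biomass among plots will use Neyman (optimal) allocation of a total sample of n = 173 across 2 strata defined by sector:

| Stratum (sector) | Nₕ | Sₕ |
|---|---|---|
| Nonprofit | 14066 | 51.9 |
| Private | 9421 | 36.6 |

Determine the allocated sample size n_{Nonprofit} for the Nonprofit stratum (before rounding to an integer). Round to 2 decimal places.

Neyman allocation: nₕ = n·NₕSₕ / Σⱼ NⱼSⱼ.
Σ NⱼSⱼ = 14066·51.9 + 9421·36.6 = 1.074834 × 10^6.
n_{Nonprofit} = 173·14066·51.9 / (1.074834 × 10^6) = 117.50.

117.50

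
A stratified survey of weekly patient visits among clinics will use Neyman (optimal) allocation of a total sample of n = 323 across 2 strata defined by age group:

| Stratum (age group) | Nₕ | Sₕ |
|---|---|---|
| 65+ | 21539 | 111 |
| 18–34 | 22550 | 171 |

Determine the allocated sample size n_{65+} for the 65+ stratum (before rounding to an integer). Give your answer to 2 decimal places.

123.62

Neyman allocation: nₕ = n·NₕSₕ / Σⱼ NⱼSⱼ.
Σ NⱼSⱼ = 21539·111 + 22550·171 = 6.246879 × 10^6.
n_{65+} = 323·21539·111 / (6.246879 × 10^6) = 123.62.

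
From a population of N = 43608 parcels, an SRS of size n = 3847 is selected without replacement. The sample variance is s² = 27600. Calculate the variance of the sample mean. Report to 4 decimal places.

6.5415

Under SRS without replacement, Var(ȳ) = (1 − f)·s²/n with f = n/N = 3847/43608 = 0.08821776.
Var(ȳ) = (1 − 0.08821776)·27600/3847 = 0.91178224·7.1744216 = 6.5415102.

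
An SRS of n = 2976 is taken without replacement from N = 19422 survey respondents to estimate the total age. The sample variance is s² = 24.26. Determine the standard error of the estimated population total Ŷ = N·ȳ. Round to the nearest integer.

Var(Ŷ) = N²·Var(ȳ) = N²·(1 − n/N)·s²/n.
f = 2976/19422 = 0.15322830; Var(ȳ) = 0.84677170·24.26/2976 = 0.0069027828.
Var(Ŷ) = 19422² · 0.0069027828 = 2.6038269 × 10^6.
SE(Ŷ) = √(2.6038269 × 10^6) = 1614.

1614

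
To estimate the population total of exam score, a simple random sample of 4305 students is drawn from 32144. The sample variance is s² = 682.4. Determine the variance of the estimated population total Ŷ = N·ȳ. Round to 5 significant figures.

1.4185 × 10^8

Var(Ŷ) = N²·Var(ȳ) = N²·(1 − n/N)·s²/n.
f = 4305/32144 = 0.13392857; Var(ȳ) = 0.86607143·682.4/4305 = 0.13728389.
Var(Ŷ) = 32144² · 0.13728389 = 1.4184676 × 10^8.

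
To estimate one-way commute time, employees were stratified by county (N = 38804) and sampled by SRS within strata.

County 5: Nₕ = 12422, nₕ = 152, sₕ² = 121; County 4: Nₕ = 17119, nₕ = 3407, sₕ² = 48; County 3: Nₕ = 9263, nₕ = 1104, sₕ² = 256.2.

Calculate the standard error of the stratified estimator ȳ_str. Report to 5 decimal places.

Var(ȳ_str) = Σₕ Wₕ²(1 − fₕ)sₕ²/nₕ with Wₕ = Nₕ/N, N = 38804.
County 5: Wₕ = 0.32012164; term = 0.32012164²·(1 − 0.01223635)·121/152 = 0.080579558.
County 4: Wₕ = 0.44116586; term = 0.44116586²·(1 − 0.19901863)·48/3407 = 0.0021963184.
County 3: Wₕ = 0.23871250; term = 0.23871250²·(1 − 0.11918385)·256.2/1104 = 0.011647847.
Sum = 0.094423723.
SE = √(0.094423723) = 0.30728.

0.30728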